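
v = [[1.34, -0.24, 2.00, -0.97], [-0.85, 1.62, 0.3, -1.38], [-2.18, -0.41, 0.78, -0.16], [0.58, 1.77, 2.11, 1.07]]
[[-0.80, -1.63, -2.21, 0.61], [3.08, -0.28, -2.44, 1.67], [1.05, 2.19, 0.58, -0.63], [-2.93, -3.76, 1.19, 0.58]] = v @ [[-0.67, -0.97, -0.37, 0.2], [0.33, -0.96, -0.21, 0.65], [-0.68, -0.49, -0.04, -0.03], [-1.58, -0.43, 1.74, -0.58]]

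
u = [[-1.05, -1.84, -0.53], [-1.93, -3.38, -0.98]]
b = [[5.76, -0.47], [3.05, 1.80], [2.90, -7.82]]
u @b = [[-13.20,  1.33], [-24.27,  2.49]]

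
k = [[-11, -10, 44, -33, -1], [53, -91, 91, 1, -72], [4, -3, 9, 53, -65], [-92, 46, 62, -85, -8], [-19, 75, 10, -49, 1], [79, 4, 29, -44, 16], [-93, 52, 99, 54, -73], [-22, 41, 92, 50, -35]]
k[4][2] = 10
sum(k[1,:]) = -18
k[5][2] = 29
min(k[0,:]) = -33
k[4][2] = 10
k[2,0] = 4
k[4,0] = -19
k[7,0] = -22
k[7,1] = 41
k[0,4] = -1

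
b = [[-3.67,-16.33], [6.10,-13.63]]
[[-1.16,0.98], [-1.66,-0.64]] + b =[[-4.83,-15.35], [4.44,-14.27]]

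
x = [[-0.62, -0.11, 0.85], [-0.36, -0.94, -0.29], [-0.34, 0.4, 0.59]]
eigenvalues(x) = [(0.05+0.38j), (0.05-0.38j), (-1.08+0j)]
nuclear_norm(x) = 2.48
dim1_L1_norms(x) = [1.58, 1.59, 1.33]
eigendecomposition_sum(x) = [[(-0.18+0.17j),  0.14-0.09j,  (0.39-0.04j)], [(0.08-0.11j),  (-0.07+0.06j),  (-0.21+0.05j)], [(-0.21+0.04j),  0.14-0.00j,  (0.3+0.15j)]] + [[-0.18-0.17j, (0.14+0.09j), (0.39+0.04j)], [0.08+0.11j, (-0.07-0.06j), (-0.21-0.05j)], [-0.21-0.04j, 0.14+0.00j, (0.3-0.15j)]] + [[(-0.26+0j), (-0.4-0j), 0.07+0.00j],[(-0.53+0j), (-0.8-0j), 0.13+0.00j],[0.07-0.00j, (0.11+0j), (-0.02-0j)]]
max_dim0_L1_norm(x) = 1.73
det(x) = -0.16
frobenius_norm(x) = 1.69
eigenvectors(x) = [[-0.70+0.00j,-0.70-0.00j,(-0.44+0j)], [(0.38-0.05j),0.38+0.05j,(-0.89+0j)], [-0.51-0.32j,-0.51+0.32j,0.12+0.00j]]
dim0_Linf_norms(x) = [0.62, 0.94, 0.85]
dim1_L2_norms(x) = [1.06, 1.05, 0.79]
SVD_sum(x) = [[-0.36, 0.36, 0.75], [0.19, -0.18, -0.39], [-0.31, 0.31, 0.65]] + [[-0.3, -0.44, 0.07], [-0.52, -0.77, 0.12], [0.04, 0.06, -0.01]] + [[0.04, -0.02, 0.03],[-0.03, 0.02, -0.02],[-0.06, 0.04, -0.05]]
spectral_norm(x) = 1.29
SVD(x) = [[-0.71, -0.5, -0.5], [0.36, -0.86, 0.35], [-0.61, 0.06, 0.79]] @ diag([1.2857912708707215, 1.083581874226519, 0.11221020274645413]) @ [[0.4, -0.39, -0.83],[0.55, 0.82, -0.13],[-0.73, 0.41, -0.55]]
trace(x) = -0.97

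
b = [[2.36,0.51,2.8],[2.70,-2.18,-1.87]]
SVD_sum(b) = [[0.04, -0.03, -0.02], [2.73, -2.17, -1.83]] + [[2.32,  0.54,  2.82], [-0.03,  -0.01,  -0.04]]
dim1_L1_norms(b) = [5.67, 6.75]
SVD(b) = [[0.01, 1.0], [1.0, -0.01]] @ diag([3.9420316070535915, 3.6972133842923482]) @ [[0.69,-0.55,-0.47], [0.63,0.15,0.76]]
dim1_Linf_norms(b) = [2.8, 2.7]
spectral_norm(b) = 3.94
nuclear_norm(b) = 7.64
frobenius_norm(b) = 5.40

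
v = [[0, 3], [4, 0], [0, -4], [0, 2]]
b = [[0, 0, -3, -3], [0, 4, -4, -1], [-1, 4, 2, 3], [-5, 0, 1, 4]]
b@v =[[0, 6], [16, 14], [16, -5], [0, -11]]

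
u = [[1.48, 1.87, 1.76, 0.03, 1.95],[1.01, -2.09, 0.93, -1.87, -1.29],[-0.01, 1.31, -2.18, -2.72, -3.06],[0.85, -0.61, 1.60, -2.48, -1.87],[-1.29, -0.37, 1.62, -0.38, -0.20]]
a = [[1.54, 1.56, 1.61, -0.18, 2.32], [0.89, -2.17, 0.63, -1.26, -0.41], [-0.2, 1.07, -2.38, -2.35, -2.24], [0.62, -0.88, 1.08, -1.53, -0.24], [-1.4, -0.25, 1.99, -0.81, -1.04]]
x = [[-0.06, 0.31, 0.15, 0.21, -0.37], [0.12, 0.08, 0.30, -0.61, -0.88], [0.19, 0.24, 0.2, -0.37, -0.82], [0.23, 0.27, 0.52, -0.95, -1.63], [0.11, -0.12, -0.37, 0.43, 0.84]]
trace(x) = 0.11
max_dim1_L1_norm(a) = 8.24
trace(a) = -5.58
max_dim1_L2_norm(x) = 1.99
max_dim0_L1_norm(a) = 7.69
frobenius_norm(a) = 7.09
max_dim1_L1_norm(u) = 9.28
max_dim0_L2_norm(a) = 3.71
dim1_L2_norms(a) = [3.58, 2.77, 4.17, 2.17, 2.78]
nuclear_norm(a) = 13.72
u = x + a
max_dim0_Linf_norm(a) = 2.38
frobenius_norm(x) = 2.74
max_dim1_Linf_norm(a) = 2.38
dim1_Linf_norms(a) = [2.32, 2.17, 2.38, 1.53, 1.99]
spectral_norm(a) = 4.77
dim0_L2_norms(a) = [2.36, 3.02, 3.71, 3.18, 3.42]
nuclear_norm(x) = 3.47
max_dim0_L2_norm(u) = 4.29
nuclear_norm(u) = 15.34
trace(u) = -5.47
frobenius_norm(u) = 8.07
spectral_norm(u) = 5.88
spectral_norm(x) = 2.68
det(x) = 0.00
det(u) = -43.64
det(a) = 1.09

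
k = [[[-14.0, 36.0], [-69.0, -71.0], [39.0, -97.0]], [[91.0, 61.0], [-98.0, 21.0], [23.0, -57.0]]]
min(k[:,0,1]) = 36.0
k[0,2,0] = 39.0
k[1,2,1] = -57.0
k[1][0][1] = 61.0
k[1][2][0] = 23.0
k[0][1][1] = -71.0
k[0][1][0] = -69.0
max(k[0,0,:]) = 36.0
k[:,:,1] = [[36.0, -71.0, -97.0], [61.0, 21.0, -57.0]]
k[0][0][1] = 36.0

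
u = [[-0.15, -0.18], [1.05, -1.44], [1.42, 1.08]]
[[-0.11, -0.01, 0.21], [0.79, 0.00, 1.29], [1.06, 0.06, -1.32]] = u@[[0.75, 0.03, -0.16], [0.00, 0.02, -1.01]]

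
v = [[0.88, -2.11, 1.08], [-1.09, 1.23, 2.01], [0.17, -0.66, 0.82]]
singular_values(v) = [2.86, 2.47, 0.0]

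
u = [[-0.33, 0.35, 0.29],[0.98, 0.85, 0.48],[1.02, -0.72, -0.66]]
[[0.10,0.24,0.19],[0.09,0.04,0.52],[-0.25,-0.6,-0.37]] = u@[[-0.05, -0.33, 0.03], [-0.02, 0.52, 0.59], [0.32, -0.17, -0.03]]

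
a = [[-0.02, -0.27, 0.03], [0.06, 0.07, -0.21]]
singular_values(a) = [0.3, 0.19]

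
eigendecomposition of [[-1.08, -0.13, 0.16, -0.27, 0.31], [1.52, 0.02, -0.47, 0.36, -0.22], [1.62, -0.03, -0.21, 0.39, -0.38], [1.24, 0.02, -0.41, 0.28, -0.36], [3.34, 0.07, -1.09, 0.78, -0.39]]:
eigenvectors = [[-0.25,0.17,0.08,0.33,-0.22], [0.35,0.29,-0.27,-0.01,-0.08], [0.38,-0.23,-0.27,0.26,-0.01], [0.37,-0.15,-0.80,-0.84,0.97], [0.73,0.9,-0.45,0.35,0.07]]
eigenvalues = [-1.65, 0.4, -0.17, 0.07, -0.02]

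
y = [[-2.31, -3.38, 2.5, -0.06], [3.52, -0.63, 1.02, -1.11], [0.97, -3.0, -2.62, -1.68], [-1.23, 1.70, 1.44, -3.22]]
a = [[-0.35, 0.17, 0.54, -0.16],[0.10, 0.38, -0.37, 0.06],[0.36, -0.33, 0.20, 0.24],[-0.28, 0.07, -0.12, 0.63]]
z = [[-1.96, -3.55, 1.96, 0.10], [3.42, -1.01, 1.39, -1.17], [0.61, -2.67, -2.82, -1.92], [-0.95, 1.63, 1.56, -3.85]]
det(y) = 306.99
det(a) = -0.08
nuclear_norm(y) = 17.01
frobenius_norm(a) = 1.26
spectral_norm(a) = 0.80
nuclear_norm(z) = 17.36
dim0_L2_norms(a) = [0.58, 0.54, 0.69, 0.7]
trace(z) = -9.64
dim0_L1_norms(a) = [1.09, 0.95, 1.23, 1.09]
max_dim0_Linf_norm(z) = 3.85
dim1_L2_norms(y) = [4.8, 3.88, 4.43, 4.1]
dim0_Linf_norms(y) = [3.52, 3.38, 2.62, 3.22]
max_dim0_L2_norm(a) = 0.7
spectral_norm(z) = 4.89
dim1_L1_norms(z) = [7.57, 6.99, 8.02, 7.99]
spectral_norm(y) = 5.01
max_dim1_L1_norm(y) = 8.27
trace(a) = 0.86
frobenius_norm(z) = 8.73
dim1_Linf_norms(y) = [3.38, 3.52, 3.0, 3.22]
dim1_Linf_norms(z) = [3.55, 3.42, 2.82, 3.85]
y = z + a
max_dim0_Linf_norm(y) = 3.52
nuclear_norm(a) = 2.38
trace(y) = -8.78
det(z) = 346.29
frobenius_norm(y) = 8.63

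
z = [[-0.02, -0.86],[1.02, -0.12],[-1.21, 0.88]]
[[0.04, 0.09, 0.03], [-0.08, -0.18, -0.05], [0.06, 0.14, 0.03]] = z@[[-0.08, -0.19, -0.05],[-0.04, -0.10, -0.03]]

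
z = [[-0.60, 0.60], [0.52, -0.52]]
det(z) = 0.00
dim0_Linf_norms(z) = [0.6, 0.6]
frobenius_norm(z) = 1.12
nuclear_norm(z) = 1.12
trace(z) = -1.12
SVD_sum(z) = [[-0.6, 0.60], [0.52, -0.52]] + [[0.00, 0.00], [0.0, 0.00]]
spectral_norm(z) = 1.12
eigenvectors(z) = [[-0.76, -0.71], [0.65, -0.71]]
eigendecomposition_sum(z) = [[-0.6,  0.60], [0.52,  -0.52]] + [[-0.0,-0.0],  [-0.00,-0.0]]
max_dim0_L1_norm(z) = 1.12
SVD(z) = [[-0.76, 0.65], [0.65, 0.76]] @ diag([1.122853507809456, 1.990972445721197e-17]) @ [[0.71, -0.71], [0.71, 0.71]]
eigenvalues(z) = [-1.12, -0.0]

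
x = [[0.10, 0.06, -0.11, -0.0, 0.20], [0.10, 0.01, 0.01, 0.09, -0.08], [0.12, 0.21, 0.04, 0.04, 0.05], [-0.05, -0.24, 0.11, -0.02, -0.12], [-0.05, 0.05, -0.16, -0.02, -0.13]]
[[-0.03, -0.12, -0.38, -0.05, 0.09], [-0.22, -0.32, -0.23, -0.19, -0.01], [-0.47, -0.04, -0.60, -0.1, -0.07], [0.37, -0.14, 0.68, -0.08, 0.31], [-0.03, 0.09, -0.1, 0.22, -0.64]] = x @ [[-0.64,  -2.13,  -1.19,  -0.96,  0.18], [-1.73,  1.10,  -1.99,  0.48,  -1.49], [-0.41,  0.34,  0.78,  -0.59,  1.86], [-1.03,  -1.05,  -1.33,  -1.21,  1.31], [0.47,  0.3,  -0.29,  -0.25,  1.82]]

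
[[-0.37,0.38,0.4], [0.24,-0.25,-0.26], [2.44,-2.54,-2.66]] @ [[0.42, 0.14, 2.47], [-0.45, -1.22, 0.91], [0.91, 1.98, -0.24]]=[[0.04, 0.28, -0.66], [-0.02, -0.18, 0.43], [-0.25, -1.83, 4.35]]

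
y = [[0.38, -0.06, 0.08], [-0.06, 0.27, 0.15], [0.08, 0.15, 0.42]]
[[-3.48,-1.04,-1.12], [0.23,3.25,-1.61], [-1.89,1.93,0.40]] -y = [[-3.86,  -0.98,  -1.2], [0.29,  2.98,  -1.76], [-1.97,  1.78,  -0.02]]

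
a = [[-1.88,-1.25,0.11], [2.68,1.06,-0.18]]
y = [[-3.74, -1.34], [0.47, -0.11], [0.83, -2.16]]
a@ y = [[6.54, 2.42], [-9.67, -3.32]]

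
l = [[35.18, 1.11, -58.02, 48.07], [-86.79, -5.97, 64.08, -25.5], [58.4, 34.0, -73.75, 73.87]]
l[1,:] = [-86.79, -5.97, 64.08, -25.5]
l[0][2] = -58.02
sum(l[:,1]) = 29.14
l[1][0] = -86.79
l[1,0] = -86.79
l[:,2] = [-58.02, 64.08, -73.75]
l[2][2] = -73.75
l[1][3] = -25.5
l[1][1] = -5.97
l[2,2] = -73.75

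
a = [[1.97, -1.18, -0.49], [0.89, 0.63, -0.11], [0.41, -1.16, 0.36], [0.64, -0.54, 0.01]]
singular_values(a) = [2.68, 1.32, 0.39]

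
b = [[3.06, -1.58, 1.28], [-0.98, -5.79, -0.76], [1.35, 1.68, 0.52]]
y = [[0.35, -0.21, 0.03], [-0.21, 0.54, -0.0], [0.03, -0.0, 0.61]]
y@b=[[1.32, 0.71, 0.62], [-1.17, -2.79, -0.68], [0.92, 0.98, 0.36]]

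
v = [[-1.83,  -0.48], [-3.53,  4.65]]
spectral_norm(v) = 5.89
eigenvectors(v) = [[-0.89, 0.07],[-0.46, -1.0]]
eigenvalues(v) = [-2.08, 4.9]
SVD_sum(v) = [[-0.5, 0.61], [-3.71, 4.5]] + [[-1.33, -1.09], [0.18, 0.15]]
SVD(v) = [[-0.13, -0.99], [-0.99, 0.13]] @ diag([5.887151016104796, 1.7332492358504774]) @ [[0.64, -0.77],[0.77, 0.64]]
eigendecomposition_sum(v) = [[-2.01, -0.14], [-1.05, -0.08]] + [[0.18, -0.34], [-2.48, 4.73]]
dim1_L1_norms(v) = [2.31, 8.18]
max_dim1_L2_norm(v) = 5.84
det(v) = -10.20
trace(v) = 2.82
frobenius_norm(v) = 6.14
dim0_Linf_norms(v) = [3.53, 4.65]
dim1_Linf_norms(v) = [1.83, 4.65]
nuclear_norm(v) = 7.62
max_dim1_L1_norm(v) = 8.18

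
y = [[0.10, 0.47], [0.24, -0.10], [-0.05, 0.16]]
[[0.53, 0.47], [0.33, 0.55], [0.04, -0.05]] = y@[[1.71, 2.49], [0.76, 0.48]]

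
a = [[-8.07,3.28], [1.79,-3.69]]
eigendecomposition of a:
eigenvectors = [[-0.95, -0.52], [0.31, -0.86]]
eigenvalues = [-9.15, -2.61]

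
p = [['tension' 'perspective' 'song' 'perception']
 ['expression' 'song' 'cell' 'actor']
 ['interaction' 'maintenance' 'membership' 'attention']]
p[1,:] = ['expression', 'song', 'cell', 'actor']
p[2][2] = 'membership'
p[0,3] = 'perception'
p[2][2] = 'membership'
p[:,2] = ['song', 'cell', 'membership']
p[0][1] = 'perspective'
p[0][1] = 'perspective'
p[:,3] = ['perception', 'actor', 'attention']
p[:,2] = ['song', 'cell', 'membership']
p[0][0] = 'tension'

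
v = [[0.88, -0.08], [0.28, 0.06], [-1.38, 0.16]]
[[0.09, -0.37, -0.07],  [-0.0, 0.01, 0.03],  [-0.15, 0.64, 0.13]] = v@[[0.07, -0.29, -0.02], [-0.34, 1.47, 0.66]]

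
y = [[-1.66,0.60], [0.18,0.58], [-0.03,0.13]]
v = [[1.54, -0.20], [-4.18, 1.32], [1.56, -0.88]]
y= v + [[-3.20, 0.8], [4.36, -0.74], [-1.59, 1.01]]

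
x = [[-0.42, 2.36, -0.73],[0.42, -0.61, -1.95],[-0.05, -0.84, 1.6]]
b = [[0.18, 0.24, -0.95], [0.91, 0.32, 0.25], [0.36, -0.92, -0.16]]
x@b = [[1.81, 1.33, 1.11], [-1.18, 1.7, -0.24], [-0.2, -1.75, -0.42]]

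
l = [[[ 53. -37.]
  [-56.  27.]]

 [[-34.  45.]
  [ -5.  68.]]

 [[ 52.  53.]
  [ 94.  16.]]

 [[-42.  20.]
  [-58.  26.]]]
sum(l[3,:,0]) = -100.0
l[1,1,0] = -5.0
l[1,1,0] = -5.0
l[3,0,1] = 20.0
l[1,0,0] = -34.0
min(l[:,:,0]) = -58.0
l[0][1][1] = 27.0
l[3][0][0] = -42.0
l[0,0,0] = 53.0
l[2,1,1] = 16.0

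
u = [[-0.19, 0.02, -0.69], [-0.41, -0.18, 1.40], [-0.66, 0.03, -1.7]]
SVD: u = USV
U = [[-0.3, -0.13, -0.94], [0.57, -0.82, -0.08], [-0.76, -0.56, 0.32]]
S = [2.33, 0.75, 0.0]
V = [[0.14, -0.06, 0.99], [0.98, 0.17, -0.13], [-0.16, 0.98, 0.08]]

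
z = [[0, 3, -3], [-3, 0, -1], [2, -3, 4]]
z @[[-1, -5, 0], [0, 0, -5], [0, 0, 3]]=[[0, 0, -24], [3, 15, -3], [-2, -10, 27]]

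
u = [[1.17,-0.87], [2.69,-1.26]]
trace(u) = -0.09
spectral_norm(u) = 3.30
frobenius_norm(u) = 3.31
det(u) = 0.87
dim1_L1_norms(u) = [2.04, 3.95]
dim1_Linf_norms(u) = [1.17, 2.69]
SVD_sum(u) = [[1.28, -0.66], [2.64, -1.36]] + [[-0.11,-0.21], [0.05,0.1]]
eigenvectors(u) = [[(0.39+0.3j),(0.39-0.3j)], [0.87+0.00j,0.87-0.00j]]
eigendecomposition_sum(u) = [[(0.58+0.49j), (-0.43-0.02j)], [1.35+0.07j, -0.63+0.44j]] + [[(0.58-0.49j), (-0.43+0.02j)], [1.35-0.07j, -0.63-0.44j]]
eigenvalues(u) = [(-0.04+0.93j), (-0.04-0.93j)]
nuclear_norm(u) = 3.56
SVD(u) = [[-0.44,  -0.9], [-0.9,  0.44]] @ diag([3.2985690587478373, 0.2625683999863801]) @ [[-0.89, 0.46], [0.46, 0.89]]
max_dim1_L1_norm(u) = 3.95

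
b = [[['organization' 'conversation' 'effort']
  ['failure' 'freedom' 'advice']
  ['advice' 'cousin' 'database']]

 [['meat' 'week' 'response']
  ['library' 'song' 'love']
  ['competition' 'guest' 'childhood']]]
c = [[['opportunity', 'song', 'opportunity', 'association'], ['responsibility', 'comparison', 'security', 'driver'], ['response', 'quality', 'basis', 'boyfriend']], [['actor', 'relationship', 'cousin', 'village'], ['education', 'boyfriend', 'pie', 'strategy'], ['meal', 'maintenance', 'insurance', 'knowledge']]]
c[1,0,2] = 'cousin'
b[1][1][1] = 'song'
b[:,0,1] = ['conversation', 'week']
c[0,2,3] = 'boyfriend'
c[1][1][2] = 'pie'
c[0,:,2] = ['opportunity', 'security', 'basis']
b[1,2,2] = 'childhood'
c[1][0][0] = 'actor'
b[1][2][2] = 'childhood'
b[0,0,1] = 'conversation'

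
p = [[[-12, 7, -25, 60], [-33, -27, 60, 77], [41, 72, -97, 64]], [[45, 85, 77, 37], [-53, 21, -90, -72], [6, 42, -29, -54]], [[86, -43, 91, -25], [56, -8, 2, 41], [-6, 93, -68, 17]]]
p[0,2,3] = 64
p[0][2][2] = -97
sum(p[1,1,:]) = -194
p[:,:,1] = [[7, -27, 72], [85, 21, 42], [-43, -8, 93]]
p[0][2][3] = 64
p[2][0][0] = 86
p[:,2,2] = [-97, -29, -68]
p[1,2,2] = -29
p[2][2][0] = -6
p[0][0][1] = 7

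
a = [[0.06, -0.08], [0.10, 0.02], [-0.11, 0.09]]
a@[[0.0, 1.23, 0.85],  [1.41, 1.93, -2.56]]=[[-0.11, -0.08, 0.26],  [0.03, 0.16, 0.03],  [0.13, 0.04, -0.32]]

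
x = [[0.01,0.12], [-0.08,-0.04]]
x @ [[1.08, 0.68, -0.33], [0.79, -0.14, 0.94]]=[[0.11, -0.01, 0.11],[-0.12, -0.05, -0.01]]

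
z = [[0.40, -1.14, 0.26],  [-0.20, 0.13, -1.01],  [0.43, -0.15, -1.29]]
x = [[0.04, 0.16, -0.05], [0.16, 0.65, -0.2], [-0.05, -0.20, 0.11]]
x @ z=[[-0.04, -0.02, -0.09], [-0.15, -0.07, -0.36], [0.07, 0.01, 0.05]]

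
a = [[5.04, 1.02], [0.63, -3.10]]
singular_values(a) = [5.14, 3.16]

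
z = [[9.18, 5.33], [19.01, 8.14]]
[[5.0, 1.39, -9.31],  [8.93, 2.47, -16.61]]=z@[[0.26, 0.07, -0.48], [0.49, 0.14, -0.92]]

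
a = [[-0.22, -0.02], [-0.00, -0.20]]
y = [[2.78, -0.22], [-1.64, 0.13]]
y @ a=[[-0.61, -0.01], [0.36, 0.01]]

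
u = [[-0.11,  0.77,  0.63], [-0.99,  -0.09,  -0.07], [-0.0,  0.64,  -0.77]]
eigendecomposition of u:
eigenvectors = [[(-0.09-0.66j), (-0.09+0.66j), -0.35+0.00j], [0.67+0.00j, 0.67-0.00j, (-0.32+0j)], [(0.21-0.27j), (0.21+0.27j), 0.88+0.00j]]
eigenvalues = [(0.01+1j), (0.01-1j), (-1+0j)]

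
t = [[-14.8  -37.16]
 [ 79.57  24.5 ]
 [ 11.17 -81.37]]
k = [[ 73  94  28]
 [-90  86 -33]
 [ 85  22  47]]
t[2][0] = 11.17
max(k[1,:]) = 86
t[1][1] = 24.5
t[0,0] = -14.8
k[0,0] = 73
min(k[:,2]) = -33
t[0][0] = -14.8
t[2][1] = -81.37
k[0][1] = 94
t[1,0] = 79.57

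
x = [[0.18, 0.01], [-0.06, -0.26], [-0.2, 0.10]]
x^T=[[0.18, -0.06, -0.20], [0.01, -0.26, 0.1]]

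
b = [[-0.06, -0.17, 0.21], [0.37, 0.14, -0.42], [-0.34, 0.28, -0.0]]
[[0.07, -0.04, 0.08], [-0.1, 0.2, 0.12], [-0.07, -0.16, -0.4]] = b@[[-0.72,  1.51,  1.06], [-1.13,  1.28,  -0.13], [-0.77,  1.29,  0.6]]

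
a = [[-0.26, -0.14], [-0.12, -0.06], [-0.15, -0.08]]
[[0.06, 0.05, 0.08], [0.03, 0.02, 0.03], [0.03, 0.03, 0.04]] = a@ [[-0.04, -0.05, -0.24], [-0.35, -0.25, -0.1]]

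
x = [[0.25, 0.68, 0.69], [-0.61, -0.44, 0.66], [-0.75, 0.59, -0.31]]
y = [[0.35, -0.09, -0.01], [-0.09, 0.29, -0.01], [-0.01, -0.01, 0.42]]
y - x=[[0.1, -0.77, -0.70], [0.52, 0.73, -0.67], [0.74, -0.6, 0.73]]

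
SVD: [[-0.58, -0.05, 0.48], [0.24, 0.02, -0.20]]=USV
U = [[-0.92, 0.38], [0.38, 0.92]]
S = [0.82, 0.0]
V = [[0.77, 0.07, -0.64], [-0.49, -0.57, -0.65]]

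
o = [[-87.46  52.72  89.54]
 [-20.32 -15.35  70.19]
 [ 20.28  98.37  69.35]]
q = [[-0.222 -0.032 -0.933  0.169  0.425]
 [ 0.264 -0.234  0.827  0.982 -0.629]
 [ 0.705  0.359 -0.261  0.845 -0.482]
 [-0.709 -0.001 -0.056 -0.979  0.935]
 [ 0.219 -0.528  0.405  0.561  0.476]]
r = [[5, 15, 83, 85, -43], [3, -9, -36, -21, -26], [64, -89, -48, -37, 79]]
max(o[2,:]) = 98.37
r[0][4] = -43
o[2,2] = 69.35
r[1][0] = 3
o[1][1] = -15.35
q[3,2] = -0.056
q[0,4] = 0.425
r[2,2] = -48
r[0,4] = -43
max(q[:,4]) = 0.935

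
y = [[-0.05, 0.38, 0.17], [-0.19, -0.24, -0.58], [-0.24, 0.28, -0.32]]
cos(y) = [[1.05, 0.04, 0.14], [-0.1, 1.09, -0.15], [-0.02, 0.13, 1.05]]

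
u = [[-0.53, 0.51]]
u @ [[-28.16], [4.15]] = [[17.04]]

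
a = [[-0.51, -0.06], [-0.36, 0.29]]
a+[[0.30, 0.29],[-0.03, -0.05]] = [[-0.21, 0.23],[-0.39, 0.24]]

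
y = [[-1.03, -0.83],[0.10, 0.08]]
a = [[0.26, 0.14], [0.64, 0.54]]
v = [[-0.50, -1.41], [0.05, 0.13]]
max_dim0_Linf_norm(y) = 1.03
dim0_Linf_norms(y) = [1.03, 0.83]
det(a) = 0.05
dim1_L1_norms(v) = [1.91, 0.18]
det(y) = 0.00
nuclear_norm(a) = 0.94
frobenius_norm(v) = 1.50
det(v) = 0.01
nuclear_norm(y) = 1.33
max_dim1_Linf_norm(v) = 1.41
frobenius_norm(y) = 1.33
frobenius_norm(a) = 0.89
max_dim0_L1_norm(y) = 1.13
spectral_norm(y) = 1.33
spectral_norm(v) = 1.50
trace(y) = -0.95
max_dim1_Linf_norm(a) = 0.64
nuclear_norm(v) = 1.51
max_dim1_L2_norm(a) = 0.84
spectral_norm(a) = 0.89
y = v @ a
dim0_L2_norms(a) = [0.69, 0.56]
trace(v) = -0.37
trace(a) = 0.80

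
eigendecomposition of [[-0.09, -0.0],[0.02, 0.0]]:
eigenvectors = [[0.00,0.98], [1.0,-0.22]]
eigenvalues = [0.0, -0.09]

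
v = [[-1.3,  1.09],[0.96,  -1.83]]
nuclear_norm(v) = 3.13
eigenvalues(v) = [-0.51, -2.62]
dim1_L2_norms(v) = [1.7, 2.07]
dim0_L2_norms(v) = [1.62, 2.13]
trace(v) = -3.13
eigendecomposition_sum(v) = [[-0.32,-0.26], [-0.23,-0.19]] + [[-0.98, 1.35], [1.19, -1.64]]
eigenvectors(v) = [[0.81,-0.64], [0.59,0.77]]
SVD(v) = [[-0.63,0.78],[0.78,0.63]] @ diag([2.6250512941398663, 0.5076472231132703]) @ [[0.6,-0.8], [-0.8,-0.6]]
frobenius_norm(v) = 2.67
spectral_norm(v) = 2.63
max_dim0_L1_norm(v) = 2.92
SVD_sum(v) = [[-0.98, 1.33], [1.22, -1.64]] + [[-0.32, -0.24], [-0.26, -0.19]]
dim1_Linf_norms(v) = [1.3, 1.83]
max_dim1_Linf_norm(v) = 1.83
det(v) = 1.33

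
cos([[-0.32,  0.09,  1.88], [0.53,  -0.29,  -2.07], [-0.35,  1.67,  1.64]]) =[[1.37, -1.83, -1.61], [-0.31, 3.03, 1.34], [-0.2, -1.54, 1.64]]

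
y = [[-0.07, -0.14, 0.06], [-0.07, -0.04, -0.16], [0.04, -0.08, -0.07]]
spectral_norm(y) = 0.20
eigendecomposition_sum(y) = [[0.03, -0.05, 0.05],  [-0.03, 0.06, -0.06],  [0.02, -0.03, 0.04]] + [[-0.09,0.04,0.20], [-0.03,0.01,0.06], [0.02,-0.01,-0.05]] + [[-0.01, -0.13, -0.19], [-0.01, -0.11, -0.16], [-0.00, -0.03, -0.05]]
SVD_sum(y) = [[-0.02, -0.03, -0.04], [-0.05, -0.09, -0.13], [-0.03, -0.05, -0.07]] + [[-0.04, -0.12, 0.1], [0.01, 0.04, -0.03], [-0.0, -0.00, 0.00]] + [[-0.01,0.01,0.0],[-0.03,0.01,0.0],[0.07,-0.03,-0.01]]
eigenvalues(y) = [0.12, -0.13, -0.17]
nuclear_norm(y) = 0.45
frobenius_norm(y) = 0.27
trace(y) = -0.18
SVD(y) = [[-0.26, 0.95, -0.16],[-0.86, -0.30, -0.41],[-0.44, 0.03, 0.90]] @ diag([0.19557677839172477, 0.1672221218568383, 0.08298485232625852]) @ [[0.31, 0.54, 0.78],[-0.26, -0.74, 0.62],[0.91, -0.40, -0.09]]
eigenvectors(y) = [[-0.62, 0.93, 0.74], [0.67, 0.28, 0.64], [-0.41, -0.25, 0.21]]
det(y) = 0.00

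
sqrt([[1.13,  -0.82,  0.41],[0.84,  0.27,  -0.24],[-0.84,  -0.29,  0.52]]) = [[1.17, -0.43, 0.16], [0.42, 0.61, -0.24], [-0.37, -0.34, 0.71]]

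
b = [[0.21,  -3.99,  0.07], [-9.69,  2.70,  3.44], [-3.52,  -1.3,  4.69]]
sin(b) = [[1.07, 0.13, -0.59], [-0.20, 0.8, 0.52], [0.36, 0.40, -0.58]]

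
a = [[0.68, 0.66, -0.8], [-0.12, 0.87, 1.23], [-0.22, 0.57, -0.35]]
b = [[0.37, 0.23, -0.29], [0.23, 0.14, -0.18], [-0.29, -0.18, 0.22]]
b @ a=[[0.29, 0.28, 0.09], [0.18, 0.17, 0.05], [-0.22, -0.22, -0.07]]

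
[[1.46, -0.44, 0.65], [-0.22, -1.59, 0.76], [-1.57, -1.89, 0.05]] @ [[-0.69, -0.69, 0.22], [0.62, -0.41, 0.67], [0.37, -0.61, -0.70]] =[[-1.04, -1.22, -0.43], [-0.55, 0.34, -1.65], [-0.07, 1.83, -1.65]]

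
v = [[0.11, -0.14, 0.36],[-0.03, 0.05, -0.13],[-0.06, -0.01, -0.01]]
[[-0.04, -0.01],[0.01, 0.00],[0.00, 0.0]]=v @ [[-0.05, -0.1], [-0.04, 0.19], [-0.10, 0.08]]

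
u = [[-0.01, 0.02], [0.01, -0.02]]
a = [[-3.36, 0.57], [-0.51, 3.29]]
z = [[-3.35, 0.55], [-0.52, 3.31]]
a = u + z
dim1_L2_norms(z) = [3.39, 3.35]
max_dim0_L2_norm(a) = 3.4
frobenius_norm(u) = 0.03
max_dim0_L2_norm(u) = 0.03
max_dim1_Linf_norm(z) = 3.35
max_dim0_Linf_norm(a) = 3.36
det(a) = -10.76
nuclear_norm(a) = 6.65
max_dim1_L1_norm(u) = 0.03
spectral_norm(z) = 3.87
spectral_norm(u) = 0.03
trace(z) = -0.04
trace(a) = -0.07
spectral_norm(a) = 3.87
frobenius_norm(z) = 4.77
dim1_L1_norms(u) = [0.03, 0.03]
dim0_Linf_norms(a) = [3.36, 3.29]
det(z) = -10.80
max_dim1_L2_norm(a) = 3.41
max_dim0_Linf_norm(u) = 0.02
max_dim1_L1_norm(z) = 3.9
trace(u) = -0.03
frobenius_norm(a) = 4.76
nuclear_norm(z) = 6.66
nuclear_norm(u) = 0.03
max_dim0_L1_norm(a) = 3.87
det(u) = 0.00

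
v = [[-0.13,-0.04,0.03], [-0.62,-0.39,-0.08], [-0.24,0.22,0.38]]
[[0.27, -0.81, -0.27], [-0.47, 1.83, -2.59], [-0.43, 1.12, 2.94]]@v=[[0.53, 0.25, -0.03], [-0.45, -1.26, -1.14], [-1.34, 0.23, 1.01]]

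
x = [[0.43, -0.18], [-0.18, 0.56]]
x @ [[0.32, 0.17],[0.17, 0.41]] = [[0.11,-0.00], [0.04,0.20]]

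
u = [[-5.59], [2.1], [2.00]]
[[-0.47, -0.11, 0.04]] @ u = [[2.48]]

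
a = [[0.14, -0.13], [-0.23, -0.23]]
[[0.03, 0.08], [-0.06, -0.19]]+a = [[0.17, -0.05],  [-0.29, -0.42]]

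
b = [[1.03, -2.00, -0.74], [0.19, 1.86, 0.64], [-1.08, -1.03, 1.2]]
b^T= [[1.03, 0.19, -1.08], [-2.0, 1.86, -1.03], [-0.74, 0.64, 1.2]]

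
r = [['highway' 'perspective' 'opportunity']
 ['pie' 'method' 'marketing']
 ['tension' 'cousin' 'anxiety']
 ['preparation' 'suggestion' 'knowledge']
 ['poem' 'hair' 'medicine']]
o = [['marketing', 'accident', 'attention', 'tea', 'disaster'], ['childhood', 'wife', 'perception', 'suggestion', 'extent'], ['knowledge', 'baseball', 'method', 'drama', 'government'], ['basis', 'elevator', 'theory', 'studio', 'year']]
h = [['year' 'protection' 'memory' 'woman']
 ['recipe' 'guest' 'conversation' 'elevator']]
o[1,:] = ['childhood', 'wife', 'perception', 'suggestion', 'extent']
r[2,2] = 'anxiety'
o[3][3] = 'studio'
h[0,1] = 'protection'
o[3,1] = 'elevator'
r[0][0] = 'highway'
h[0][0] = 'year'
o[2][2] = 'method'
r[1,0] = 'pie'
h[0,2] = 'memory'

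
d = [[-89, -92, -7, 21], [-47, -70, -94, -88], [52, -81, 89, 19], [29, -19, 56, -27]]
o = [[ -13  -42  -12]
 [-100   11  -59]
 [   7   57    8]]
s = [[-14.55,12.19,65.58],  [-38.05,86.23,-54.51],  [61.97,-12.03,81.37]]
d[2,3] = 19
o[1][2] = -59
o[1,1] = 11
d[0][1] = -92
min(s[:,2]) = -54.51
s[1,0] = -38.05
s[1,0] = -38.05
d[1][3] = -88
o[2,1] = 57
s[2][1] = -12.03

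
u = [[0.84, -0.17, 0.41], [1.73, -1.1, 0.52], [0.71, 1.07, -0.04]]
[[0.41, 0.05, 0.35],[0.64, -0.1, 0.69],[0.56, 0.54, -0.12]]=u @ [[0.47, 0.22, 0.13],[0.22, 0.35, -0.18],[0.13, -0.18, 0.52]]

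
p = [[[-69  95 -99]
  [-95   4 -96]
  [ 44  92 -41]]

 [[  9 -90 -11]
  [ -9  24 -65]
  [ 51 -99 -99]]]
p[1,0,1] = -90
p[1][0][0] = 9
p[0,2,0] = 44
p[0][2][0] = 44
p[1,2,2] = -99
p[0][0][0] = -69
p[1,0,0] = 9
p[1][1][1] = 24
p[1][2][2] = -99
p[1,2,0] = 51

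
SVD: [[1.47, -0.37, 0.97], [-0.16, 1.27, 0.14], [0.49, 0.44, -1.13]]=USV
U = [[-0.90, -0.43, -0.06], [0.31, -0.54, -0.78], [0.31, -0.72, 0.62]]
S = [1.9, 1.28, 1.17]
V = [[-0.64, 0.45, -0.62], [-0.71, -0.66, 0.25], [0.30, -0.59, -0.75]]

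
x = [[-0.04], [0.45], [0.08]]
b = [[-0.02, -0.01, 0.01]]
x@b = [[0.0, 0.0, -0.00], [-0.01, -0.0, 0.0], [-0.00, -0.0, 0.00]]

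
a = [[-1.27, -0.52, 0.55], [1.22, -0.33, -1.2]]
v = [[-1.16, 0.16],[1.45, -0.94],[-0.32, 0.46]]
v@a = [[1.67, 0.55, -0.83],[-2.99, -0.44, 1.93],[0.97, 0.01, -0.73]]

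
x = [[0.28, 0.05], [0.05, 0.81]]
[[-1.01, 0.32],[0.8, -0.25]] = x@[[-3.84, 1.2],  [1.23, -0.38]]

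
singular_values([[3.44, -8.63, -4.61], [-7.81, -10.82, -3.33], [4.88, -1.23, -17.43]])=[19.82, 14.05, 5.97]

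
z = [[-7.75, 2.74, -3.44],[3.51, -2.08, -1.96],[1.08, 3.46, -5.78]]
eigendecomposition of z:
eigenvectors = [[-0.91+0.00j, 0.05-0.26j, 0.05+0.26j],[(0.4+0j), -0.55-0.40j, (-0.55+0.4j)],[(-0.12+0j), -0.69+0.00j, -0.69-0.00j]]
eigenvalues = [(-9.41+0j), (-3.1+2.42j), (-3.1-2.42j)]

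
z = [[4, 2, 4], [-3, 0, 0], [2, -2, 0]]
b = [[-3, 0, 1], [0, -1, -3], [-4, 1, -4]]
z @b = [[-28, 2, -18], [9, 0, -3], [-6, 2, 8]]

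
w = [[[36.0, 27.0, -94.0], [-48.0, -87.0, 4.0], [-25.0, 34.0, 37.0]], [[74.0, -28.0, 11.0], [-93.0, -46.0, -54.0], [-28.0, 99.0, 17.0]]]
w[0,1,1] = -87.0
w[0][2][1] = 34.0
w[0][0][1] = 27.0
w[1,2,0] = -28.0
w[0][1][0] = -48.0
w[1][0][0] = 74.0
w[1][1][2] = -54.0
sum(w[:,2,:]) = 134.0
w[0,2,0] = -25.0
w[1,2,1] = 99.0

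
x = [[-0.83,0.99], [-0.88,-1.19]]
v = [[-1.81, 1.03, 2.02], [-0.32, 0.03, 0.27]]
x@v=[[1.19, -0.83, -1.41], [1.97, -0.94, -2.1]]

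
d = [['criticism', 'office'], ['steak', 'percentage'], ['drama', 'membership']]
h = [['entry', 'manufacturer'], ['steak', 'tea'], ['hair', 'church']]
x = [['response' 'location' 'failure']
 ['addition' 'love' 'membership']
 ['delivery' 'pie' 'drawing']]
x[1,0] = 'addition'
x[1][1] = 'love'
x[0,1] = 'location'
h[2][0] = 'hair'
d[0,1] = 'office'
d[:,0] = ['criticism', 'steak', 'drama']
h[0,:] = ['entry', 'manufacturer']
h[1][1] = 'tea'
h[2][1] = 'church'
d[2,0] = 'drama'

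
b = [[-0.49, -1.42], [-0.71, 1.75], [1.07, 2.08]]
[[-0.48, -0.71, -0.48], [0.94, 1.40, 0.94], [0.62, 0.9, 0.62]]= b@[[-0.26, -0.40, -0.26], [0.43, 0.64, 0.43]]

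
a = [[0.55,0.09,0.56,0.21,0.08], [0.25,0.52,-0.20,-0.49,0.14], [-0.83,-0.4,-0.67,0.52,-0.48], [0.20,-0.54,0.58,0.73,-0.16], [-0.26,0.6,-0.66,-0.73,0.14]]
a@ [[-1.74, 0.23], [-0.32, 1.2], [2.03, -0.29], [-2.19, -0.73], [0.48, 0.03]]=[[-0.27, -0.08], [0.13, 1.10], [-1.16, -0.87], [-0.67, -1.31], [0.59, 1.39]]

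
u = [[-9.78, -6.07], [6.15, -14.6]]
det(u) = 180.12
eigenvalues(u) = [(-12.19+5.61j), (-12.19-5.61j)]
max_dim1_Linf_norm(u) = 14.6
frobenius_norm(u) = 19.58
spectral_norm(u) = 16.05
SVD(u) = [[0.22, 0.98], [0.98, -0.22]] @ diag([16.045881054538988, 11.225217199840133]) @ [[0.24,-0.97], [-0.97,-0.24]]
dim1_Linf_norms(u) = [9.78, 14.6]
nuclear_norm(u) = 27.27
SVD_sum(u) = [[0.85,-3.46], [3.73,-15.19]] + [[-10.63, -2.61], [2.42, 0.59]]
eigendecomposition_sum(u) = [[-4.89+5.42j, -3.03-6.59j], [(3.08+6.68j), -7.30+0.19j]] + [[-4.89-5.42j,-3.04+6.59j], [3.08-6.68j,(-7.3-0.19j)]]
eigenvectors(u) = [[0.28+0.65j, 0.28-0.65j], [0.71+0.00j, 0.71-0.00j]]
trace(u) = -24.38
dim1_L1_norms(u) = [15.85, 20.75]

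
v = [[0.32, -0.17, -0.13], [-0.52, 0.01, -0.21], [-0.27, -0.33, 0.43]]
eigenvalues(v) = [(-0.31+0j), (0.54+0.04j), (0.54-0.04j)]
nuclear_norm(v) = 1.48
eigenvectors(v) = [[(0.32+0j), 0.46-0.39j, 0.46+0.39j], [(0.82+0j), -0.16+0.39j, -0.16-0.39j], [0.48+0.00j, -0.68+0.00j, (-0.68-0j)]]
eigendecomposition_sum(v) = [[-0.07-0.00j, (-0.07+0j), (-0.03-0j)],[-0.19-0.00j, (-0.19+0j), -0.09-0.00j],[-0.11-0.00j, (-0.11+0j), (-0.05-0j)]] + [[(0.2+0.13j), -0.05-0.21j, (-0.05+0.28j)], [-0.16-0.01j, 0.10+0.11j, -0.06-0.19j], [-0.08-0.25j, (-0.11+0.21j), 0.24-0.20j]] + [[(0.2-0.13j),-0.05+0.21j,-0.05-0.28j], [-0.16+0.01j,(0.1-0.11j),(-0.06+0.19j)], [(-0.08+0.25j),(-0.11-0.21j),(0.24+0.2j)]]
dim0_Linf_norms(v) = [0.52, 0.33, 0.43]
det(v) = -0.09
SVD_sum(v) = [[0.28, 0.06, -0.09], [-0.39, -0.08, 0.13], [-0.42, -0.09, 0.14]] + [[0.04, -0.05, 0.08], [-0.13, 0.18, -0.28], [0.15, -0.21, 0.31]] + [[-0.00, -0.18, -0.12], [-0.0, -0.09, -0.06], [-0.00, -0.04, -0.02]]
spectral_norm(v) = 0.68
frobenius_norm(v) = 0.91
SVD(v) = [[-0.44,  0.19,  0.88], [0.61,  -0.65,  0.45], [0.66,  0.73,  0.18]] @ diag([0.6842674207062065, 0.5501920176592855, 0.24200586906949195]) @ [[-0.93, -0.2, 0.31], [0.37, -0.51, 0.78], [-0.00, -0.84, -0.55]]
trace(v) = 0.76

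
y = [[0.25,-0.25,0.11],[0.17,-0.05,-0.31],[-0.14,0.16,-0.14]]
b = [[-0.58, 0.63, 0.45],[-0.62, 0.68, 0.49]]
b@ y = [[-0.1, 0.19, -0.32], [-0.11, 0.20, -0.35]]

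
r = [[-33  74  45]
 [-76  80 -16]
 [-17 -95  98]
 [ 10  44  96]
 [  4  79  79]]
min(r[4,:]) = 4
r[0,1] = 74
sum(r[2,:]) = -14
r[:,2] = [45, -16, 98, 96, 79]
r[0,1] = 74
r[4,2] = 79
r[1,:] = [-76, 80, -16]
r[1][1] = 80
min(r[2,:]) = -95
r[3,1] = 44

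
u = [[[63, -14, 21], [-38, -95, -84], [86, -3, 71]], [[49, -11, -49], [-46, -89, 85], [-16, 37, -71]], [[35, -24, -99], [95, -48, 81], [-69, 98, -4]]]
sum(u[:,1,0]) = 11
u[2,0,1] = -24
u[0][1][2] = -84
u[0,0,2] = 21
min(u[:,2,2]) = -71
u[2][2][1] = 98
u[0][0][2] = 21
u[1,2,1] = 37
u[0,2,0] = 86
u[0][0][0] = 63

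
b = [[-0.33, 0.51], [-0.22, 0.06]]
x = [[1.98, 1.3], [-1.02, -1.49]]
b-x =[[-2.31, -0.79],[0.80, 1.55]]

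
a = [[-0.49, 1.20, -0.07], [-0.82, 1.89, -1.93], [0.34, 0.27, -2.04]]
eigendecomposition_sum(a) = [[-0.18+1.49j, 0.60-1.62j, -0.31+1.13j], [(-0.5+1.44j), 0.94-1.48j, -0.55+1.06j], [(-0.04+0.33j), 0.13-0.36j, -0.07+0.25j]] + [[(-0.18-1.49j), (0.6+1.62j), -0.31-1.13j], [-0.50-1.44j, (0.94+1.48j), (-0.55-1.06j)], [(-0.04-0.33j), 0.13+0.36j, (-0.07-0.25j)]] + [[-0.12+0.00j, -0.00-0.00j, (0.56+0j)], [0.18-0.00j, 0j, -0.82-0.00j], [(0.42-0j), 0j, -1.90-0.00j]]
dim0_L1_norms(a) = [1.65, 3.36, 4.04]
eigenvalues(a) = [(0.69+0.26j), (0.69-0.26j), (-2.02+0j)]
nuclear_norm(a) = 5.19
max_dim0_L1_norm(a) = 4.04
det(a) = -1.10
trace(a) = -0.64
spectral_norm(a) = 3.37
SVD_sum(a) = [[-0.16, 0.51, -0.67], [-0.52, 1.66, -2.18], [-0.32, 1.01, -1.32]] + [[-0.46, 0.61, 0.58], [-0.21, 0.28, 0.27], [0.58, -0.78, -0.73]] + [[0.13,  0.08,  0.03], [-0.09,  -0.05,  -0.02], [0.07,  0.04,  0.01]]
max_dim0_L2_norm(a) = 2.81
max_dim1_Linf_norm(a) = 2.04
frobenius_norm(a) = 3.74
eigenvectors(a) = [[0.68-0.15j, (0.68+0.15j), (-0.26+0j)],[0.71+0.00j, 0.71-0.00j, (0.38+0j)],[(0.15-0.03j), 0.15+0.03j, (0.89+0j)]]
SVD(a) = [[-0.26,0.60,0.76], [-0.83,0.27,-0.49], [-0.50,-0.75,0.42]] @ diag([3.3714403218425426, 1.6114796573392893, 0.2025425146380223]) @ [[0.19,-0.59,0.78], [-0.48,0.64,0.6], [0.86,0.49,0.17]]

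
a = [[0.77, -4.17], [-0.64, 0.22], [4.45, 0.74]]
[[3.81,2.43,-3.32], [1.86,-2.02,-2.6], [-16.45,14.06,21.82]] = a @ [[-3.44,3.16,4.63], [-1.55,0.00,1.65]]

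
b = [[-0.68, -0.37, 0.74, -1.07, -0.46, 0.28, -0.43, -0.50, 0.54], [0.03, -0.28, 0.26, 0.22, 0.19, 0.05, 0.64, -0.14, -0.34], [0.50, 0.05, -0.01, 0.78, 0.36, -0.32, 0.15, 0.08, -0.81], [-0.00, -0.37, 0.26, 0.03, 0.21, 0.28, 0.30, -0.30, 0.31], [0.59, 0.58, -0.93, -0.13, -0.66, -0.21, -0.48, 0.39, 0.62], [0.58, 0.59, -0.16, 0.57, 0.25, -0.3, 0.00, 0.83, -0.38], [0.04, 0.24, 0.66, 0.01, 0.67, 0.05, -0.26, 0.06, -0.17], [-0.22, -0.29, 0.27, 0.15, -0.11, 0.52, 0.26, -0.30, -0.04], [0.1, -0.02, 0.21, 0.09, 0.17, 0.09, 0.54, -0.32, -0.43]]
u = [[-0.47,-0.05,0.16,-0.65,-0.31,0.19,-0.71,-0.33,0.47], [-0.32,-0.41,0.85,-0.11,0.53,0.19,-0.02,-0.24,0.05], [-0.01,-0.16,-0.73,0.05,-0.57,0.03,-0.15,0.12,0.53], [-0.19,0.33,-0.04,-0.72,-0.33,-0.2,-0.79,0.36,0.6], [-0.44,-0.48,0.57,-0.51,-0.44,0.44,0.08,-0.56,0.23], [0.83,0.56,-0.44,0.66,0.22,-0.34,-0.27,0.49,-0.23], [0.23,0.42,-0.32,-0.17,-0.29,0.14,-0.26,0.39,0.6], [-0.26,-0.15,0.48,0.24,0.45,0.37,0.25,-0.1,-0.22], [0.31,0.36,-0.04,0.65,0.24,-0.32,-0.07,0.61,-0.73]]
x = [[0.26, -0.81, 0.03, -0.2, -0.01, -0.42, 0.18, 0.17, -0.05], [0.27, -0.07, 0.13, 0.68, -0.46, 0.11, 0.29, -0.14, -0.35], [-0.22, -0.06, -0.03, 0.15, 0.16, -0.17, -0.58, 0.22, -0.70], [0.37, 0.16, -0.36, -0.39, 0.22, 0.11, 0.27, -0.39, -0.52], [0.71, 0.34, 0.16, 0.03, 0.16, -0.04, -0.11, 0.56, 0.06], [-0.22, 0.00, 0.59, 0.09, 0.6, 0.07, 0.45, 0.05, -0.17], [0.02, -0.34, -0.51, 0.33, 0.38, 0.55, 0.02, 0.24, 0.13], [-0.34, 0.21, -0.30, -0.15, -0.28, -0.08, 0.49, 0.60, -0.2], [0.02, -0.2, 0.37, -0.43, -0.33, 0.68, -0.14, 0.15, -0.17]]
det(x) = 1.02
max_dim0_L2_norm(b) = 1.47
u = x @ b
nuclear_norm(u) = 8.14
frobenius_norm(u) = 3.70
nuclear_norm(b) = 8.12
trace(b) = -2.89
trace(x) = 0.45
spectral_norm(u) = 2.57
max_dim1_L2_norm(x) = 1.0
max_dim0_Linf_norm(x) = 0.81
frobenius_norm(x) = 3.01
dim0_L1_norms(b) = [2.74, 2.79, 3.5, 3.05, 3.08, 2.1, 3.06, 2.92, 3.64]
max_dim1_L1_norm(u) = 4.04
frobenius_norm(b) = 3.70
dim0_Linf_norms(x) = [0.71, 0.81, 0.59, 0.68, 0.6, 0.68, 0.58, 0.6, 0.7]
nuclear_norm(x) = 9.02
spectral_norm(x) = 1.01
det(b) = -0.00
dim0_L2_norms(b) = [1.21, 1.09, 1.46, 1.47, 1.19, 0.82, 1.17, 1.18, 1.38]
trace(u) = -4.20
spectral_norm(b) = 2.58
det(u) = 0.00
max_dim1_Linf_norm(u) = 0.85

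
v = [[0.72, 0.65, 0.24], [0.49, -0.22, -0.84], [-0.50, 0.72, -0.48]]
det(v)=0.996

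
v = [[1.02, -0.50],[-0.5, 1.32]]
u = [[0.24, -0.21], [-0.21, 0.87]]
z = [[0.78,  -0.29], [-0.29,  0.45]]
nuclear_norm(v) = 2.34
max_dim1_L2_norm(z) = 0.83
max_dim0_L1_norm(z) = 1.07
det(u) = 0.16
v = u + z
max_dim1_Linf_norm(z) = 0.78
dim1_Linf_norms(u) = [0.24, 0.87]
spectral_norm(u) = 0.93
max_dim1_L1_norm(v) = 1.82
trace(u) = 1.11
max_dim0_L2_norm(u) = 0.89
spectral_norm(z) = 0.95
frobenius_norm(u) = 0.95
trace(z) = 1.23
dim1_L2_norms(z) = [0.83, 0.54]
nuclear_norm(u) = 1.11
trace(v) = 2.34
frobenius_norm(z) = 0.99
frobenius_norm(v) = 1.81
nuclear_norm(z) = 1.23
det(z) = 0.27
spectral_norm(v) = 1.69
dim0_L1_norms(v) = [1.52, 1.82]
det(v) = 1.10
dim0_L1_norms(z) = [1.07, 0.74]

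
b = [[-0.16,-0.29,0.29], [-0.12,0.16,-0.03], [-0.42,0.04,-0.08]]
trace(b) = -0.08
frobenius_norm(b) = 0.65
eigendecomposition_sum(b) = [[-0.08+0.14j, -0.11+0.01j, 0.14+0.05j], [-0.05-0.00j, -0.02-0.03j, 0.01+0.05j], [-0.20-0.08j, -0.04-0.15j, (-0.03+0.2j)]] + [[-0.08-0.14j, (-0.11-0.01j), 0.14-0.05j], [-0.05+0.00j, (-0.02+0.03j), 0.01-0.05j], [(-0.2+0.08j), -0.04+0.15j, (-0.03-0.2j)]] + [[0.01-0.00j,-0.06-0.00j,(0.01+0j)], [(-0.02+0j),0.20+0.00j,-0.04-0.00j], [-0.01+0.00j,(0.13+0j),-0.03-0.00j]]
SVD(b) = [[-0.68, 0.69, -0.24], [-0.1, -0.41, -0.91], [-0.73, -0.59, 0.35]] @ diag([0.4722673083088342, 0.432838946286849, 0.09334900149449288]) @ [[0.90, 0.32, -0.29], [0.43, -0.67, 0.60], [0.0, -0.67, -0.74]]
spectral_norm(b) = 0.47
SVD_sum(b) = [[-0.29, -0.10, 0.09], [-0.04, -0.02, 0.01], [-0.31, -0.11, 0.10]] + [[0.13, -0.2, 0.18], [-0.08, 0.12, -0.11], [-0.11, 0.17, -0.15]] + [[-0.00, 0.01, 0.02], [-0.00, 0.06, 0.06], [0.00, -0.02, -0.02]]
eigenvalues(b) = [(-0.13+0.3j), (-0.13-0.3j), (0.18+0j)]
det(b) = 0.02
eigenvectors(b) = [[-0.11+0.57j, (-0.11-0.57j), (0.25+0j)], [-0.18+0.05j, -0.18-0.05j, (-0.81+0j)], [(-0.79+0j), -0.79-0.00j, -0.53+0.00j]]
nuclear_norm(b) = 1.00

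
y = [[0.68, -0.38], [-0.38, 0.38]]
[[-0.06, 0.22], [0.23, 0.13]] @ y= [[-0.12,  0.11], [0.11,  -0.04]]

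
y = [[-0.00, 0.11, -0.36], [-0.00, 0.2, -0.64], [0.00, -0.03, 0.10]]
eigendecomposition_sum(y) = [[-0.0, 0.00, -0.00],  [-0.00, -0.0, -0.0],  [-0.0, -0.0, -0.0]] + [[0.00, 0.11, -0.36], [0.0, 0.2, -0.65], [0.0, -0.03, 0.1]] + [[0.00, -0.0, -0.0], [0.00, 0.00, 0.01], [0.00, 0.00, 0.00]]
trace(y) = 0.30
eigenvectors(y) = [[1.0, 0.48, -0.33], [0.0, 0.87, 0.9], [0.0, -0.13, 0.28]]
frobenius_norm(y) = 0.78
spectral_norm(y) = 0.78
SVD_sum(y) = [[0.00, 0.11, -0.36], [0.00, 0.2, -0.64], [0.00, -0.03, 0.1]] + [[0.00, -0.0, -0.00], [0.0, 0.00, 0.0], [0.00, 0.00, 0.00]] + [[-0.0,-0.00,-0.00], [0.00,-0.00,-0.0], [-0.00,-0.00,-0.0]]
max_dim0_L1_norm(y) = 1.1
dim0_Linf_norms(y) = [0.0, 0.2, 0.64]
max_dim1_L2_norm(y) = 0.67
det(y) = 0.00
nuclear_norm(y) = 0.78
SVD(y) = [[0.49,0.75,0.44], [0.86,-0.49,-0.11], [-0.13,-0.44,0.89]] @ diag([0.7760119971234949, 0.002319551768106994, -0.0]) @ [[0.00, 0.30, -0.95], [-0.0, -0.95, -0.30], [1.00, 0.00, 0.00]]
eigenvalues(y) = [-0.0, 0.3, 0.0]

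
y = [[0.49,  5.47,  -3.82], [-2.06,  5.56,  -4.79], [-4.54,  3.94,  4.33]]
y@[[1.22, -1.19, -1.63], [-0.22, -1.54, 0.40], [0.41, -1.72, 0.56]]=[[-2.17,-2.44,-0.75], [-5.7,2.13,2.90], [-4.63,-8.11,11.4]]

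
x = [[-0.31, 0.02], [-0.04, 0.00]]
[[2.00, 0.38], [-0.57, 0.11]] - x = [[2.31,0.36], [-0.53,0.11]]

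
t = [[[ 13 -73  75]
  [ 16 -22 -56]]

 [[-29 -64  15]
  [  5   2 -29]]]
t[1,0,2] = 15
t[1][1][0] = 5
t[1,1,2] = -29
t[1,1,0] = 5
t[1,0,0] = -29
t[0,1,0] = 16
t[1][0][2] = 15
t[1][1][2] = -29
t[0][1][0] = 16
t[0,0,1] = -73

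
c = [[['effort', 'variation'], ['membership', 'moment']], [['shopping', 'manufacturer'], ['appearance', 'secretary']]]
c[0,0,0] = 'effort'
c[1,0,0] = 'shopping'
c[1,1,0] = 'appearance'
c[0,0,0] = 'effort'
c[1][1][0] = 'appearance'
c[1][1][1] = 'secretary'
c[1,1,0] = 'appearance'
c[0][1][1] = 'moment'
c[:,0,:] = [['effort', 'variation'], ['shopping', 'manufacturer']]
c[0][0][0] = 'effort'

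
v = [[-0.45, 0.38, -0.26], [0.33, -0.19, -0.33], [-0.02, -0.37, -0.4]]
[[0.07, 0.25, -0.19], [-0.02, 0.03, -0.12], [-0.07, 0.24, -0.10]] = v@ [[0.04, -0.42, -0.04], [0.21, -0.14, -0.23], [-0.02, -0.44, 0.47]]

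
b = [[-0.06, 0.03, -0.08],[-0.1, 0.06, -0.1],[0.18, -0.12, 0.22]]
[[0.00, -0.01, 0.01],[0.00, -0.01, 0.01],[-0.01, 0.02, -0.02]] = b@ [[0.03, 0.12, -0.10], [0.01, 0.09, 0.00], [-0.07, 0.03, -0.00]]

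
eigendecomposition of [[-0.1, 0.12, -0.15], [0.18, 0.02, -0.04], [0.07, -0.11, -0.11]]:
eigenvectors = [[-0.01+0.55j, (-0.01-0.55j), -0.53+0.00j], [0.35-0.33j, (0.35+0.33j), (-0.82+0j)], [(0.68+0j), (0.68-0j), 0.21+0.00j]]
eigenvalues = [(-0.17+0.11j), (-0.17-0.11j), (0.15+0j)]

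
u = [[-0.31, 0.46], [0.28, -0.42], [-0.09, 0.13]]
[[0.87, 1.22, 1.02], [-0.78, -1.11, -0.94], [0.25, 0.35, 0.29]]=u@[[-3.98, -0.59, 0.30], [-0.8, 2.25, 2.43]]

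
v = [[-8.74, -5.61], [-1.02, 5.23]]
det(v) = -51.432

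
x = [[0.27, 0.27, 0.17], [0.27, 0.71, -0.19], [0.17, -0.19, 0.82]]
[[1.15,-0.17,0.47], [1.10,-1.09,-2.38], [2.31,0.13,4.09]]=x@[[-0.98, 3.19, 3.15], [2.91, -3.07, -3.61], [3.7, -1.21, 3.50]]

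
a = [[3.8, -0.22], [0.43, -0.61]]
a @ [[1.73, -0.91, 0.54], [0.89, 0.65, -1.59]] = [[6.38, -3.60, 2.40], [0.20, -0.79, 1.2]]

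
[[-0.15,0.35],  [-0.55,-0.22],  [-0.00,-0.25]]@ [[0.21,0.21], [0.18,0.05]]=[[0.03, -0.01], [-0.16, -0.13], [-0.04, -0.01]]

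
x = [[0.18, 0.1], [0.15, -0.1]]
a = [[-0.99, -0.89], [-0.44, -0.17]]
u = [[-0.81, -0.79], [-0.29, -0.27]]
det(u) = -0.01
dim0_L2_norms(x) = [0.23, 0.14]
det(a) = -0.22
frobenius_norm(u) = 1.20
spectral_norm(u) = 1.20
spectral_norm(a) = 1.40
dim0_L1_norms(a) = [1.43, 1.06]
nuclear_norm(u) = 1.21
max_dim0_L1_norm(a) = 1.43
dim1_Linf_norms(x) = [0.18, 0.15]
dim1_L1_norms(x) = [0.28, 0.25]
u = x + a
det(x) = -0.03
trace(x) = 0.08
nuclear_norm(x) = 0.38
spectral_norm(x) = 0.23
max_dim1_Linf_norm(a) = 0.99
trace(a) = -1.16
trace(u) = -1.08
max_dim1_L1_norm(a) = 1.88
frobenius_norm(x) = 0.27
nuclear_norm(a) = 1.56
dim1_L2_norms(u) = [1.13, 0.4]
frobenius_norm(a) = 1.41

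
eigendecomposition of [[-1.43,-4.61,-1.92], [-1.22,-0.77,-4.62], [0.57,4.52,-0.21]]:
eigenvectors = [[0.96+0.00j, (0.63+0j), (0.63-0j)], [(-0.11+0j), 0.18-0.47j, (0.18+0.47j)], [(-0.25+0j), -0.57-0.18j, (-0.57+0.18j)]]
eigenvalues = [(-0.41+0j), (-1+4.01j), (-1-4.01j)]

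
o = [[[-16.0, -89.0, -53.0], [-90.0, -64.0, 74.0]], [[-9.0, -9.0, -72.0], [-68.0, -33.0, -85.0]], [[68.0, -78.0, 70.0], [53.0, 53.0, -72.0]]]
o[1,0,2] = -72.0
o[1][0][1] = -9.0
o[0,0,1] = -89.0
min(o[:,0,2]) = -72.0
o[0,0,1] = -89.0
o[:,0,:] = [[-16.0, -89.0, -53.0], [-9.0, -9.0, -72.0], [68.0, -78.0, 70.0]]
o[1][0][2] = -72.0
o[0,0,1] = -89.0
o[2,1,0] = 53.0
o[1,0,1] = -9.0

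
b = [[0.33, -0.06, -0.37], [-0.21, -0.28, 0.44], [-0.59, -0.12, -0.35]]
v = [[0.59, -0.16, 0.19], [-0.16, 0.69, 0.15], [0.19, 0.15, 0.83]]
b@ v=[[0.13, -0.15, -0.25], [0.0, -0.09, 0.28], [-0.4, -0.04, -0.42]]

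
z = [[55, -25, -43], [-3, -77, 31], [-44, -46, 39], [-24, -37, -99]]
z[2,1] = -46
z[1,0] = -3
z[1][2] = 31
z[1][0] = -3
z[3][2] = -99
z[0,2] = -43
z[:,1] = [-25, -77, -46, -37]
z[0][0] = 55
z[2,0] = -44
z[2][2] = 39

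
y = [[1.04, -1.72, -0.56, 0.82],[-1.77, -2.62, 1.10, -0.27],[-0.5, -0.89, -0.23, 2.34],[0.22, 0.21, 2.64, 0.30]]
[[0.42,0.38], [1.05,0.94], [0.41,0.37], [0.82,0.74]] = y @ [[0.02, 0.02], [-0.29, -0.26], [0.32, 0.29], [0.10, 0.09]]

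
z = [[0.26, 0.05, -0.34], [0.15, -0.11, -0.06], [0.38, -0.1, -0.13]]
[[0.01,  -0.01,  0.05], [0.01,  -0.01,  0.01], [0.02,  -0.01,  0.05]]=z@ [[0.04, -0.02, 0.14], [-0.05, 0.02, 0.08], [-0.02, 0.01, -0.02]]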